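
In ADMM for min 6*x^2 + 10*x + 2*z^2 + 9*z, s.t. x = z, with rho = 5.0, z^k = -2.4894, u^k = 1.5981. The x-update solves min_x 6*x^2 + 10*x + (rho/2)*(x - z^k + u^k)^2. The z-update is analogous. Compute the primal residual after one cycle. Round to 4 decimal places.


ADMM iteration with rho = 5.0, z^k = -2.4894, u^k = 1.5981
Step 1: x-update.
Minimize 6*x^2 + 10*x + (5.0/2)*(x + 2.4894 + 1.5981)^2
FOC: (2*6 + 5.0)*x = -10 + 5.0*(-2.4894 - 1.5981)
x^{k+1} = -1.7904
Step 2: z-update.
Minimize 2*z^2 + 9*z + (5.0/2)*(-1.7904 - z + 1.5981)^2
FOC: (2*2 + 5.0)*z = -9 + 5.0*(-1.7904 + 1.5981)
z^{k+1} = -1.1069
Step 3: u-update.
u^{k+1} = 1.5981 - 1.7904 + 1.1069 = 0.9145
Step 4: Primal residual = |-1.7904 + 1.1069| = 0.6836


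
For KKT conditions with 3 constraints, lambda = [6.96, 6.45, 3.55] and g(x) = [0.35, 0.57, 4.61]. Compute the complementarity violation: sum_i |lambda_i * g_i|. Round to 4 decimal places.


KKT complementary slackness check:
lambda_1 * g_1 = 6.96 * 0.35 = 2.436
lambda_2 * g_2 = 6.45 * 0.57 = 3.6765
lambda_3 * g_3 = 3.55 * 4.61 = 16.3655
Total violation = 2.436 + 3.6765 + 16.3655 = 22.478


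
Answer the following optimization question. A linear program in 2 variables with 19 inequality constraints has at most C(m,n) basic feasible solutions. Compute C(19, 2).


Each vertex corresponds to some choice of n active constraints out of m, so the number of vertices is at most C(m, n) = m! / (n!(m-n)!).
m = 19, n = 2
Numerator: 19 * 18
Denominator: 2! = 2
C(19, 2) = 171


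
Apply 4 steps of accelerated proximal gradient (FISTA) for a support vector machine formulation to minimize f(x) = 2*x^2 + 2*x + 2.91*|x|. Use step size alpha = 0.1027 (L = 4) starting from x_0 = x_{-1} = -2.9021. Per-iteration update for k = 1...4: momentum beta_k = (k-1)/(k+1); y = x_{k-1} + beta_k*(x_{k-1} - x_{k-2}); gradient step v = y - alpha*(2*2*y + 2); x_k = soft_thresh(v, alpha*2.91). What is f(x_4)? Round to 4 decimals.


FISTA on f(x) = 2*x^2 + 2*x + 2.91*|x|
L = 4, alpha = 0.1027
Iteration 1: beta = 0.0, y = -2.9021 + 0.0*(-2.9021 + 2.9021) = -2.9021
  grad(y) = -9.6084, v = y - alpha*grad = -1.9153
  prox(v) = soft_thresh(-1.9153, 0.2989) = -1.6165
Iteration 2: beta = 0.3333, y = -1.6165 + 0.3333*(-1.6165 + 2.9021) = -1.1879
  grad(y) = -2.7517, v = y - alpha*grad = -0.9053
  prox(v) = soft_thresh(-0.9053, 0.2989) = -0.6065
Iteration 3: beta = 0.5, y = -0.6065 + 0.5*(-0.6065 + 1.6165) = -0.1015
  grad(y) = 1.5941, v = y - alpha*grad = -0.2652
  prox(v) = soft_thresh(-0.2652, 0.2989) = 0.0
Iteration 4: beta = 0.6, y = 0.0 + 0.6*(0.0 + 0.6065) = 0.3639
  grad(y) = 3.4555, v = y - alpha*grad = 0.009
  prox(v) = soft_thresh(0.009, 0.2989) = 0.0
f(x_4) = 2*0.0^2 + 2*0.0 + 2.91*|0.0| = 0.0


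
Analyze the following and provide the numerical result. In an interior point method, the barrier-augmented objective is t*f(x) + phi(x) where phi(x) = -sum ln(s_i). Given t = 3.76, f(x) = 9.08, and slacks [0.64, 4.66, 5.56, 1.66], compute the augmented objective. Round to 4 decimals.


Step 1: Compute log-barrier.
ln values: [-0.4463, 1.539, 1.7156, 0.5068]
phi = -(-0.4463 + 1.539 + 1.7156 + 0.5068) = -3.3151
Step 2: Compute augmented objective.
t*f(x) = 3.76*9.08 = 34.1408
Total = 34.1408 - 3.3151 = 30.8257


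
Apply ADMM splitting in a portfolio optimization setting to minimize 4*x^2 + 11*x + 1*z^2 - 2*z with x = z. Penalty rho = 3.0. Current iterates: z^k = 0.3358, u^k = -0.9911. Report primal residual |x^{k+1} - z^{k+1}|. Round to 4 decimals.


ADMM iteration with rho = 3.0, z^k = 0.3358, u^k = -0.9911
Step 1: x-update.
Minimize 4*x^2 + 11*x + (3.0/2)*(x - 0.3358 - 0.9911)^2
FOC: (2*4 + 3.0)*x = -11 + 3.0*(0.3358 + 0.9911)
x^{k+1} = -0.6381
Step 2: z-update.
Minimize 1*z^2 - 2*z + (3.0/2)*(-0.6381 - z - 0.9911)^2
FOC: (2*1 + 3.0)*z = 2 + 3.0*(-0.6381 - 0.9911)
z^{k+1} = -0.5775
Step 3: u-update.
u^{k+1} = -0.9911 - 0.6381 + 0.5775 = -1.0517
Step 4: Primal residual = |-0.6381 + 0.5775| = 0.0606


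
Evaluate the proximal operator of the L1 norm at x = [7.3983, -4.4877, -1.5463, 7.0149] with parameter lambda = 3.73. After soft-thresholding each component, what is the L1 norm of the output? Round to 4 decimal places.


Soft-thresholding with lambda = 3.73:
prox(7.3983) = sign(7.3983)*max(|7.3983| - 3.73, 0) = 3.6683
prox(-4.4877) = sign(-4.4877)*max(|-4.4877| - 3.73, 0) = -0.7577
prox(-1.5463) = sign(-1.5463)*max(|-1.5463| - 3.73, 0) = 0.0
prox(7.0149) = sign(7.0149)*max(|7.0149| - 3.73, 0) = 3.2849
prox(x) = [3.6683, -0.7577, 0.0, 3.2849]
||prox(x)||_1 = 3.6683 + 0.7577 + 0.0 + 3.2849 = 7.7109


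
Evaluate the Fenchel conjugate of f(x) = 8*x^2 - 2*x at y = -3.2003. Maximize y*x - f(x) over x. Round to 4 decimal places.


f*(y) = sup_x {y*x - a*x^2 - b*x} = sup_x {(y-b)*x - a*x^2}
FOC: (y - b) - 2a*x = 0 => x* = (y - b)/(2a)
x* = (-3.2003 + 2)/(2*8) = -0.075
f*(-3.2003) = (y-b)^2/(4a) = (-3.2003 + 2)^2/(4*8)
= 1.4407/32 = 0.045


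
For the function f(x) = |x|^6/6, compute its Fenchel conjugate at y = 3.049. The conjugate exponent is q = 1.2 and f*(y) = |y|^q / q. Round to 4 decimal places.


The conjugate exponent q satisfies 1/p + 1/q = 1.
p = 6, so q = 6/(6 - 1) = 1.2
|y|^q = 3.049^1.2 = 3.8106
f*(3.049) = 3.8106 / 1.2 = 3.1755


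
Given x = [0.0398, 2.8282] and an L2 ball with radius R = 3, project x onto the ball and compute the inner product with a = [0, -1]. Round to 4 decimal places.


Step 1: Compute ||x|| (intermediates to 6 decimals).
||x|| = sqrt(0.0398^2 + 2.8282^2) = 2.82848
Step 2: Project.
Since ||x|| <= R, proj = x (no scaling needed).
proj(x) = [0.0398, 2.8282]
Step 3: Dot product.
a^T * proj(x) = 0*0.0398 - 1*2.8282 = -2.8282


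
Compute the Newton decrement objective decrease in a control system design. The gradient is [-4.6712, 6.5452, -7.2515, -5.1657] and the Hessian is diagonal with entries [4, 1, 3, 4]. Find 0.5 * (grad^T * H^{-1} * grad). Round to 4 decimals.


Step 1: H is diagonal, so H^(-1) * g = [-1.1678, 6.5452, -2.4172, -1.2914].
Step 2: g^T H^(-1) g = sum_i g_i^2 / H_ii
  = (-4.6712)^2/4 + (6.5452)^2/1 + (-7.2515)^2/3 + (-5.1657)^2/4
  = 5.455 + 42.8396 + 17.5281 + 6.6711 = 72.4939
Step 3: Objective decrease = 0.5 * g^T H^(-1) g = 36.2469


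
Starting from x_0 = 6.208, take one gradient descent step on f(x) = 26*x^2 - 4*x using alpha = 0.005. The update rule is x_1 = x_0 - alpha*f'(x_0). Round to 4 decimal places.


We compute the gradient at x_0 and apply the update.
f'(x) = 52*x - 4
f'(6.208) = 52*6.208 - 4 = 318.816
x_1 = 6.208 - 0.005*318.816 = 4.6139


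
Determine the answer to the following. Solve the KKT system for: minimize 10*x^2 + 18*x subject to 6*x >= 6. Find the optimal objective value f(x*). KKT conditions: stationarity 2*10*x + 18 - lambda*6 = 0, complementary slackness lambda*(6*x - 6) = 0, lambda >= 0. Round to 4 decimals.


Step 1: Try lambda = 0 (constraint inactive).
x_unc = -18/(2*10) = -0.9
Check: 6*-0.9 = -5.4 < 6 -- violated!
Step 2: Constraint must be active: 6*x = 6
x* = 6/6 = 1.0
lambda = (2*10*1.0 + 18)/6 = 6.3333
Step 3: Compute optimal value.
f(x*) = 10*1.0^2 + 18*1.0 = 28.0


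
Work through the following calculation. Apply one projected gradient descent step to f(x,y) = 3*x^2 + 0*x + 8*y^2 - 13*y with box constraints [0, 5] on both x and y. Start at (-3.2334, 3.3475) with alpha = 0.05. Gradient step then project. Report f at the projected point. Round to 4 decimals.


Step 1: Compute gradient at (-3.2334, 3.3475).
grad_x = 2*3*-3.2334 + 0 = -19.4004
grad_y = 2*8*3.3475 - 13 = 40.56
Step 2: Gradient step.
x_raw = -3.2334 - 0.05*-19.4004 = -2.2634
y_raw = 3.3475 - 0.05*40.56 = 1.3195
Step 3: Project onto [0, 5].
x_proj = clip(-2.2634) = 0.0
y_proj = clip(1.3195) = 1.3195
Step 4: Evaluate f.
f(0.0, 1.3195) = -3.2249


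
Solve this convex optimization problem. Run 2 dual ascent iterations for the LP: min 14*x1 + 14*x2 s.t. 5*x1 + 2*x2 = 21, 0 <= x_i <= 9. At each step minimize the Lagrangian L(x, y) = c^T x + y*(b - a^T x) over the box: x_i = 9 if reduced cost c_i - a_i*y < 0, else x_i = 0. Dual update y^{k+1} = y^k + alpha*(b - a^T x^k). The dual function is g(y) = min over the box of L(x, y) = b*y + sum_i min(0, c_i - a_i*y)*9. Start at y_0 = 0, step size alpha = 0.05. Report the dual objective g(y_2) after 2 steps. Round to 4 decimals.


Dual ascent for LP: min 14*x1 + 14*x2, 5*x1 + 2*x2 = 21, 0 <= x_i <= 9
Step 1: y^k = 0.0, reduced costs: (14.0, 14.0)
  x^k = (0.0, 0.0), subgradient = b - a^T x = 21.0
  y^{k+1} = 0.0 + 0.05*21.0 = 1.05
Step 2: y^k = 1.05, reduced costs: (8.75, 11.9)
  x^k = (0.0, 0.0), subgradient = b - a^T x = 21.0
  y^{k+1} = 1.05 + 0.05*21.0 = 2.1
Dual objective at y_2 = 2.1: reduced costs (3.5, 9.8), box minimizer x = (0.0, 0.0)
g(y_2) = b*y + (c1 - a1*y)*x1 + (c2 - a2*y)*x2 = 21*2.1 + 3.5*0.0 + 9.8*0.0 = 44.1 + 0.0 + 0.0 = 44.1


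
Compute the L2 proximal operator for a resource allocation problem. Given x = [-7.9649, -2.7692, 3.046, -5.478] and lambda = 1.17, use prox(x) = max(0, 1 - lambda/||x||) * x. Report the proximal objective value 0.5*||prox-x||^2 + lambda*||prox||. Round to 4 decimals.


Step 1: Compute ||x||.
||x|| = 10.5069
Step 2: Compute scaling factor.
scale = max(0, 1 - 1.17/10.5069) = 0.8886
Step 3: prox(x) = [-7.078, -2.4608, 2.7068, -4.868]
||prox(x)|| = 9.3369
Step 4: Proximal objective.
0.5*||prox-x||^2 = 0.6845
lambda*||prox|| = 10.9242
Total = 11.6086


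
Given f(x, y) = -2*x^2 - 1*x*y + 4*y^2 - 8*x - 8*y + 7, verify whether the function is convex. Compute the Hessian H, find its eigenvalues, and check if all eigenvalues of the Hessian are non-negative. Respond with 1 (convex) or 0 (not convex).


The Hessian of f(x,y) = -2*x^2 - 1*x*y + 4*y^2 - 8*x - 8*y + 7 is:
H = [[-4, -1], [-1, 8]]
Trace = -4 + 8 = 4
Determinant = -4*8 - (-1)^2 = -33
Discriminant = (4)^2 - 4*-33 = 148.0
Eigenvalues: lambda_1 = -4.0828, lambda_2 = 8.0828
The function is not convex.

0


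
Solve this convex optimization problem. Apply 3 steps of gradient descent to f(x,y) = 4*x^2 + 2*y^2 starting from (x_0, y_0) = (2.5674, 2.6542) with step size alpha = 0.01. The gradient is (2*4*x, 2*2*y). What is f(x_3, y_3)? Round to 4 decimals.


Gradient descent on f(x,y) = 4*x^2 + 2*y^2.
Starting point: (2.5674, 2.6542), alpha = 0.01
Step 1: grad_x = 2*4*2.5674 = 20.5392, grad_y = 2*2*2.6542 = 10.6168
  x_1 = 2.5674 - 0.01*20.5392 = 2.362
  y_1 = 2.6542 - 0.01*10.6168 = 2.548
Step 2: grad_x = 2*4*2.362 = 18.8961, grad_y = 2*2*2.548 = 10.1921
  x_2 = 2.362 - 0.01*18.8961 = 2.173
  y_2 = 2.548 - 0.01*10.1921 = 2.4461
Step 3: grad_x = 2*4*2.173 = 17.3844, grad_y = 2*2*2.4461 = 9.7844
  x_3 = 2.173 - 0.01*17.3844 = 1.9992
  y_3 = 2.4461 - 0.01*9.7844 = 2.3483
f(1.9992, 2.3483) = 4*1.9992^2 + 2*2.3483^2 = 27.016


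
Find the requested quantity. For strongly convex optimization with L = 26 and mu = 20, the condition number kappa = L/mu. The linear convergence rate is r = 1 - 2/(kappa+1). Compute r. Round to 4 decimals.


Step 1: Compute the condition number.
kappa = L/mu = 26/20 = 1.3
Step 2: Compute the convergence rate.
r = 1 - 2/(kappa + 1) = 1 - 2*mu/(L + mu) = (L - mu)/(L + mu) = 6/46 = 0.1304


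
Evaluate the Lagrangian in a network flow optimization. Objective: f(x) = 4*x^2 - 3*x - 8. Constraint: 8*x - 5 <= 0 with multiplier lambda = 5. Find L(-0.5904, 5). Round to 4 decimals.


Step 1: Evaluate f(x).
f(-0.5904) = 4*(-0.5904)^2 - 3*(-0.5904) - 8 = -4.8345
Step 2: Evaluate g(x).
g(-0.5904) = 8*-0.5904 - 5 = -9.7232
Step 3: Compute Lagrangian.
L = -4.8345 + 5*-9.7232 = -53.4505


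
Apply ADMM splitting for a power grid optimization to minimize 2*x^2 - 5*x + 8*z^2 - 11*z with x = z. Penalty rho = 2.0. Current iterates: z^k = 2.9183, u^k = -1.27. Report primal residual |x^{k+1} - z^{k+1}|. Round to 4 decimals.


ADMM iteration with rho = 2.0, z^k = 2.9183, u^k = -1.27
Step 1: x-update.
Minimize 2*x^2 - 5*x + (2.0/2)*(x - 2.9183 - 1.27)^2
FOC: (2*2 + 2.0)*x = 5 + 2.0*(2.9183 + 1.27)
x^{k+1} = 2.2294
Step 2: z-update.
Minimize 8*z^2 - 11*z + (2.0/2)*(2.2294 - z - 1.27)^2
FOC: (2*8 + 2.0)*z = 11 + 2.0*(2.2294 - 1.27)
z^{k+1} = 0.7177
Step 3: u-update.
u^{k+1} = -1.27 + 2.2294 - 0.7177 = 0.2417
Step 4: Primal residual = |2.2294 - 0.7177| = 1.5117


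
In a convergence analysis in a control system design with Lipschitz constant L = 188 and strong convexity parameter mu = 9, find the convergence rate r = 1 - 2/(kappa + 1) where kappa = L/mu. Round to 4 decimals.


Step 1: Compute the condition number.
kappa = L/mu = 188/9 = 20.8889
Step 2: Compute the convergence rate.
r = 1 - 2/(kappa + 1) = 1 - 2*mu/(L + mu) = (L - mu)/(L + mu) = 179/197 = 0.9086


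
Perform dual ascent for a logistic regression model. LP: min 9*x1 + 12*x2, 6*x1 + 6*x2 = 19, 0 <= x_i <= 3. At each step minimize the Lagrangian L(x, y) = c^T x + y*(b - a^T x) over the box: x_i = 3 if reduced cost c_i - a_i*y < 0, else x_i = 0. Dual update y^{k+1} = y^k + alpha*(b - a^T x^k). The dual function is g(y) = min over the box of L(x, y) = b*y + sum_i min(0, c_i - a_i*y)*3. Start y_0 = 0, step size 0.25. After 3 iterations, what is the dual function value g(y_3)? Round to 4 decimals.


Dual ascent for LP: min 9*x1 + 12*x2, 6*x1 + 6*x2 = 19, 0 <= x_i <= 3
Step 1: y^k = 0.0, reduced costs: (9.0, 12.0)
  x^k = (0.0, 0.0), subgradient = b - a^T x = 19.0
  y^{k+1} = 0.0 + 0.25*19.0 = 4.75
Step 2: y^k = 4.75, reduced costs: (-19.5, -16.5)
  x^k = (3.0, 3.0), subgradient = b - a^T x = -17.0
  y^{k+1} = 4.75 + 0.25*-17.0 = 0.5
Step 3: y^k = 0.5, reduced costs: (6.0, 9.0)
  x^k = (0.0, 0.0), subgradient = b - a^T x = 19.0
  y^{k+1} = 0.5 + 0.25*19.0 = 5.25
Dual objective at y_3 = 5.25: reduced costs (-22.5, -19.5), box minimizer x = (3.0, 3.0)
g(y_3) = b*y + (c1 - a1*y)*x1 + (c2 - a2*y)*x2 = 19*5.25 + (-22.5)*3.0 + (-19.5)*3.0 = 99.75 - 67.5 - 58.5 = -26.25


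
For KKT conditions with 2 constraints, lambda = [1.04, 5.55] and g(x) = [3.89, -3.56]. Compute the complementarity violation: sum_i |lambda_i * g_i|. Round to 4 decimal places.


KKT complementary slackness check:
lambda_1 * g_1 = 1.04 * 3.89 = 4.0456
lambda_2 * g_2 = 5.55 * -3.56 = -19.758
Total violation = 4.0456 + 19.758 = 23.8036


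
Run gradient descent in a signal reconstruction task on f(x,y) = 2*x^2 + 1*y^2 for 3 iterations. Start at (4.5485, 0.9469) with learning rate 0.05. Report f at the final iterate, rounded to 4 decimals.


Gradient descent on f(x,y) = 2*x^2 + 1*y^2.
Starting point: (4.5485, 0.9469), alpha = 0.05
Step 1: grad_x = 2*2*4.5485 = 18.194, grad_y = 2*1*0.9469 = 1.8938
  x_1 = 4.5485 - 0.05*18.194 = 3.6388
  y_1 = 0.9469 - 0.05*1.8938 = 0.8522
Step 2: grad_x = 2*2*3.6388 = 14.5552, grad_y = 2*1*0.8522 = 1.7044
  x_2 = 3.6388 - 0.05*14.5552 = 2.911
  y_2 = 0.8522 - 0.05*1.7044 = 0.767
Step 3: grad_x = 2*2*2.911 = 11.6442, grad_y = 2*1*0.767 = 1.534
  x_3 = 2.911 - 0.05*11.6442 = 2.3288
  y_3 = 0.767 - 0.05*1.534 = 0.6903
f(2.3288, 0.6903) = 2*2.3288^2 + 1*0.6903^2 = 11.3234


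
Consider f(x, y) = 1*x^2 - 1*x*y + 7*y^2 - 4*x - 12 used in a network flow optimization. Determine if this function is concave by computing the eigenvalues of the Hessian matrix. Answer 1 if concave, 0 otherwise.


The Hessian of f(x,y) = 1*x^2 - 1*x*y + 7*y^2 - 4*x - 12 is:
H = [[2, -1], [-1, 14]]
Trace = 2 + 14 = 16
Determinant = 2*14 - (-1)^2 = 27
Discriminant = (16)^2 - 4*27 = 148.0
Eigenvalues: lambda_1 = 1.9172, lambda_2 = 14.0828
The function is not concave.

0


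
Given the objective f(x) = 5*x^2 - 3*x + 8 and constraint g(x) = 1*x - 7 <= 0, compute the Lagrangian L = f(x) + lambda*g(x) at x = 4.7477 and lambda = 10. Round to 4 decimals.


Step 1: Evaluate f(x).
f(4.7477) = 5*4.7477^2 - 3*4.7477 + 8 = 106.4602
Step 2: Evaluate g(x).
g(4.7477) = 1*4.7477 - 7 = -2.2523
Step 3: Compute Lagrangian.
L = 106.4602 + 10*-2.2523 = 83.9372


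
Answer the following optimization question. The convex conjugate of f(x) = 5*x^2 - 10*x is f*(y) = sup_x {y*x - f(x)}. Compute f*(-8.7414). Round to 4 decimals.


f*(y) = sup_x {y*x - a*x^2 - b*x} = sup_x {(y-b)*x - a*x^2}
FOC: (y - b) - 2a*x = 0 => x* = (y - b)/(2a)
x* = (-8.7414 + 10)/(2*5) = 0.1259
f*(-8.7414) = (y-b)^2/(4a) = (-8.7414 + 10)^2/(4*5)
= 1.5841/20 = 0.0792


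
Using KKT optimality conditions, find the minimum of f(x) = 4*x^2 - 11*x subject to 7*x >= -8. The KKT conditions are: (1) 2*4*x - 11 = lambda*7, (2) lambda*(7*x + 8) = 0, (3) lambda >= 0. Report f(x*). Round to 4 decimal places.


Step 1: Try lambda = 0 (constraint inactive).
Stationarity: 2*4*x - 11 = 0
x* = 11/(2*4) = 1.375
Check constraint: 7*1.375 = 9.625 >= -8 -- satisfied.
Step 2: Compute optimal value.
f(x*) = 4*1.375^2 - 11*1.375 = -7.5625


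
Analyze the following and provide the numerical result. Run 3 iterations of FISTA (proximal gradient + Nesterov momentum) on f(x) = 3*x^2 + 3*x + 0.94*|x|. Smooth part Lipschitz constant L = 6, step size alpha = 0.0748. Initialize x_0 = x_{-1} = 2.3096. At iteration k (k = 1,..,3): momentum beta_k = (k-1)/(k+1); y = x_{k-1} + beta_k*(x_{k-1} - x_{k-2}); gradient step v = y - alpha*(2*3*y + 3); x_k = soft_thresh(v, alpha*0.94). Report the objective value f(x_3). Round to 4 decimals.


FISTA on f(x) = 3*x^2 + 3*x + 0.94*|x|
L = 6, alpha = 0.0748
Iteration 1: beta = 0.0, y = 2.3096 + 0.0*(2.3096 - 2.3096) = 2.3096
  grad(y) = 16.8576, v = y - alpha*grad = 1.0487
  prox(v) = soft_thresh(1.0487, 0.0703) = 0.9783
Iteration 2: beta = 0.3333, y = 0.9783 + 0.3333*(0.9783 - 2.3096) = 0.5346
  grad(y) = 6.2075, v = y - alpha*grad = 0.0703
  prox(v) = soft_thresh(0.0703, 0.0703) = 0.0
Iteration 3: beta = 0.5, y = 0.0 + 0.5*(0.0 - 0.9783) = -0.4892
  grad(y) = 0.065, v = y - alpha*grad = -0.494
  prox(v) = soft_thresh(-0.494, 0.0703) = -0.4237
f(x_3) = 3*(-0.4237)^2 + 3*(-0.4237) + 0.94*|-0.4237| = -0.3342


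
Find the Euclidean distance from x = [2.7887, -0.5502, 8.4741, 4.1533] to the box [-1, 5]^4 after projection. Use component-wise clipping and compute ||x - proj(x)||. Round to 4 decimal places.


Project each component onto [-1, 5].
clip(2.7887) = 2.7887, clip(-0.5502) = -0.5502, clip(8.4741) = 5.0, clip(4.1533) = 4.1533
Projection = [2.7887, -0.5502, 5.0, 4.1533]
Squared diffs: [0.0, 0.0, 12.0694, 0.0]
Distance = sqrt(12.0694) = 3.4741


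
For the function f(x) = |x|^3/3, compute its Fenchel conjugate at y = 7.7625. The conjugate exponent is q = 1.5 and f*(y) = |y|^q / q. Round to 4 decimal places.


The conjugate exponent q satisfies 1/p + 1/q = 1.
p = 3, so q = 3/(3 - 1) = 1.5
|y|^q = 7.7625^1.5 = 21.6273
f*(7.7625) = 21.6273 / 1.5 = 14.4182


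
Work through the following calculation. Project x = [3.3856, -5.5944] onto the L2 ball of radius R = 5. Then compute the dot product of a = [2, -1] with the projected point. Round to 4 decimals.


Step 1: Compute ||x|| (intermediates to 6 decimals).
||x|| = sqrt(3.3856^2 + (-5.5944)^2) = 6.539082
Step 2: Project.
Since ||x|| > R, scale = R/||x|| = 5/6.539082 = 0.764633, proj(x) = scale * x
proj(x) = [2.588741, -4.277663]
Step 3: Dot product.
a^T * proj(x) = 2*2.588741 - 1*(-4.277663) = 9.4551


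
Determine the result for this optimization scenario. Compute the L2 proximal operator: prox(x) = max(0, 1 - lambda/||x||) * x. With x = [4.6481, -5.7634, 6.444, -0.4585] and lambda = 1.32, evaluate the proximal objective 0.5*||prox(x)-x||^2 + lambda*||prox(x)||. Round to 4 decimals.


Step 1: Compute ||x||.
||x|| = 9.8263
Step 2: Compute scaling factor.
scale = max(0, 1 - 1.32/9.8263) = 0.8657
Step 3: prox(x) = [4.0237, -4.9892, 5.5784, -0.3969]
||prox(x)|| = 8.5063
Step 4: Proximal objective.
0.5*||prox-x||^2 = 0.8712
lambda*||prox|| = 11.2283
Total = 12.0996


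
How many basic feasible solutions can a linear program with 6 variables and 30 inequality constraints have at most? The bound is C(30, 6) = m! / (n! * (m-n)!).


Each vertex corresponds to some choice of n active constraints out of m, so the number of vertices is at most C(m, n) = m! / (n!(m-n)!).
m = 30, n = 6
Numerator: 30 * 29 * 28 * 27 * 26 * 25
Denominator: 6! = 720
C(30, 6) = 593775


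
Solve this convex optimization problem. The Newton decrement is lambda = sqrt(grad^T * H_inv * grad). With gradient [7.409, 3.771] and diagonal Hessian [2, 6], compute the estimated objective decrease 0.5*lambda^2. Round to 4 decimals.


Step 1: H is diagonal, so H^(-1) * g = [3.7045, 0.6285].
Step 2: g^T H^(-1) g = sum_i g_i^2 / H_ii
  = (7.409)^2/2 + (3.771)^2/6
  = 27.4466 + 2.3701 = 29.8167
Step 3: Objective decrease = 0.5 * g^T H^(-1) g = 14.9084


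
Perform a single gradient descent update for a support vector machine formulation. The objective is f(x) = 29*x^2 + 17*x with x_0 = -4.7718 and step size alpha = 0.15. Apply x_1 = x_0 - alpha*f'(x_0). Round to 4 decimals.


We compute the gradient at x_0 and apply the update.
f'(x) = 58*x + 17
f'(-4.7718) = 58*-4.7718 + 17 = -259.7644
x_1 = -4.7718 - 0.15*-259.7644 = 34.1929


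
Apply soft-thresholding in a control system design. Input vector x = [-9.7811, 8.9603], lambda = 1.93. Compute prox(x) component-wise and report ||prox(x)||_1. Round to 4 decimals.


Soft-thresholding with lambda = 1.93:
prox(-9.7811) = sign(-9.7811)*max(|-9.7811| - 1.93, 0) = -7.8511
prox(8.9603) = sign(8.9603)*max(|8.9603| - 1.93, 0) = 7.0303
prox(x) = [-7.8511, 7.0303]
||prox(x)||_1 = 7.8511 + 7.0303 = 14.8814


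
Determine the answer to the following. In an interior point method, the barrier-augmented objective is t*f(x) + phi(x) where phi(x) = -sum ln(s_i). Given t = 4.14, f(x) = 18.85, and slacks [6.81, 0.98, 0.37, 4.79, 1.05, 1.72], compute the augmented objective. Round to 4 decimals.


Step 1: Compute log-barrier.
ln values: [1.9184, -0.0202, -0.9943, 1.5665, 0.0488, 0.5423]
phi = -(1.9184 - 0.0202 - 0.9943 + 1.5665 + 0.0488 + 0.5423) = -3.0616
Step 2: Compute augmented objective.
t*f(x) = 4.14*18.85 = 78.039
Total = 78.039 - 3.0616 = 74.9774


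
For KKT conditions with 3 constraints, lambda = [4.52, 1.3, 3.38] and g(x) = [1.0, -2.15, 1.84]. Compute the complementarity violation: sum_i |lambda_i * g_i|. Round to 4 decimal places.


KKT complementary slackness check:
lambda_1 * g_1 = 4.52 * 1.0 = 4.52
lambda_2 * g_2 = 1.3 * -2.15 = -2.795
lambda_3 * g_3 = 3.38 * 1.84 = 6.2192
Total violation = 4.52 + 2.795 + 6.2192 = 13.5342


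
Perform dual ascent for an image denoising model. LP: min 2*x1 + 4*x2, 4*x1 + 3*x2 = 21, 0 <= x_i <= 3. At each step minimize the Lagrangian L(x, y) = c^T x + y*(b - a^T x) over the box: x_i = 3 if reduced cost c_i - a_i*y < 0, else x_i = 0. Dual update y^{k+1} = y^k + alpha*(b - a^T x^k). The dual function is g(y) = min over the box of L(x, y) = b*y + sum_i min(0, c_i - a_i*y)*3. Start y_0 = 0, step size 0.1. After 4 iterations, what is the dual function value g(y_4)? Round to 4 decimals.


Dual ascent for LP: min 2*x1 + 4*x2, 4*x1 + 3*x2 = 21, 0 <= x_i <= 3
Step 1: y^k = 0.0, reduced costs: (2.0, 4.0)
  x^k = (0.0, 0.0), subgradient = b - a^T x = 21.0
  y^{k+1} = 0.0 + 0.1*21.0 = 2.1
Step 2: y^k = 2.1, reduced costs: (-6.4, -2.3)
  x^k = (3.0, 3.0), subgradient = b - a^T x = 0.0
  y^{k+1} = 2.1 + 0.1*0.0 = 2.1
Step 3: y^k = 2.1, reduced costs: (-6.4, -2.3)
  x^k = (3.0, 3.0), subgradient = b - a^T x = 0.0
  y^{k+1} = 2.1 + 0.1*0.0 = 2.1
Step 4: y^k = 2.1, reduced costs: (-6.4, -2.3)
  x^k = (3.0, 3.0), subgradient = b - a^T x = 0.0
  y^{k+1} = 2.1 + 0.1*0.0 = 2.1
Dual objective at y_4 = 2.1: reduced costs (-6.4, -2.3), box minimizer x = (3.0, 3.0)
g(y_4) = b*y + (c1 - a1*y)*x1 + (c2 - a2*y)*x2 = 21*2.1 + (-6.4)*3.0 + (-2.3)*3.0 = 44.1 - 19.2 - 6.9 = 18.0


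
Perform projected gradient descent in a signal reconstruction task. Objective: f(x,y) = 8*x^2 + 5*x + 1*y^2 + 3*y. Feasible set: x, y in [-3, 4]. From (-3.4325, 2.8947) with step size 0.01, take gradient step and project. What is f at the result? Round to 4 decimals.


Step 1: Compute gradient at (-3.4325, 2.8947).
grad_x = 2*8*-3.4325 + 5 = -49.92
grad_y = 2*1*2.8947 + 3 = 8.7894
Step 2: Gradient step.
x_raw = -3.4325 - 0.01*-49.92 = -2.9333
y_raw = 2.8947 - 0.01*8.7894 = 2.8068
Step 3: Project onto [-3, 4].
x_proj = clip(-2.9333) = -2.9333
y_proj = clip(2.8068) = 2.8068
Step 4: Evaluate f.
f(-2.9333, 2.8068) = 70.4661


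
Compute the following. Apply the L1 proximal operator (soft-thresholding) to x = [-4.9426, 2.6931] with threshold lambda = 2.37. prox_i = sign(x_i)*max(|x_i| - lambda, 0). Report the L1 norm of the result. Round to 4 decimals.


Soft-thresholding with lambda = 2.37:
prox(-4.9426) = sign(-4.9426)*max(|-4.9426| - 2.37, 0) = -2.5726
prox(2.6931) = sign(2.6931)*max(|2.6931| - 2.37, 0) = 0.3231
prox(x) = [-2.5726, 0.3231]
||prox(x)||_1 = 2.5726 + 0.3231 = 2.8957


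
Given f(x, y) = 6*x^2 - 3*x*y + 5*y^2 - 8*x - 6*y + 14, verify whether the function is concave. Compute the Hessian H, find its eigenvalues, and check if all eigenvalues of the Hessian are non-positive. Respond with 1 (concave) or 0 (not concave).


The Hessian of f(x,y) = 6*x^2 - 3*x*y + 5*y^2 - 8*x - 6*y + 14 is:
H = [[12, -3], [-3, 10]]
Trace = 12 + 10 = 22
Determinant = 12*10 - (-3)^2 = 111
Discriminant = (22)^2 - 4*111 = 40.0
Eigenvalues: lambda_1 = 7.8377, lambda_2 = 14.1623
The function is not concave.

0


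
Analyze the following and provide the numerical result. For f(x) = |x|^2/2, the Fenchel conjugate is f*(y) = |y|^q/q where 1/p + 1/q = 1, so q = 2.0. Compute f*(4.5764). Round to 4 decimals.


The conjugate exponent q satisfies 1/p + 1/q = 1.
p = 2, so q = 2/(2 - 1) = 2.0
|y|^q = 4.5764^2.0 = 20.9434
f*(4.5764) = 20.9434 / 2.0 = 10.4717


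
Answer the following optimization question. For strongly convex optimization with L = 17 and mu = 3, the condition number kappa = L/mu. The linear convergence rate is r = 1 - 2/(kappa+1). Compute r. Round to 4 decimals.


Step 1: Compute the condition number.
kappa = L/mu = 17/3 = 5.6667
Step 2: Compute the convergence rate.
r = 1 - 2/(kappa + 1) = 1 - 2*mu/(L + mu) = (L - mu)/(L + mu) = 14/20 = 0.7


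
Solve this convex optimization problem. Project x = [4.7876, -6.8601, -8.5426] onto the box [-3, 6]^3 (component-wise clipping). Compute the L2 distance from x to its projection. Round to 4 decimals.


Project each component onto [-3, 6].
clip(4.7876) = 4.7876, clip(-6.8601) = -3.0, clip(-8.5426) = -3.0
Projection = [4.7876, -3.0, -3.0]
Squared diffs: [0.0, 14.9004, 30.7204]
Distance = sqrt(45.6208) = 6.7543


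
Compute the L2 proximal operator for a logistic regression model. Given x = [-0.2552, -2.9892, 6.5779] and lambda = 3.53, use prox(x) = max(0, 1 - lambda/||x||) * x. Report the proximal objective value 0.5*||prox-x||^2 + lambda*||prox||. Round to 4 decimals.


Step 1: Compute ||x||.
||x|| = 7.2297
Step 2: Compute scaling factor.
scale = max(0, 1 - 3.53/7.2297) = 0.5117
Step 3: prox(x) = [-0.1306, -1.5297, 3.3662]
||prox(x)|| = 3.6997
Step 4: Proximal objective.
0.5*||prox-x||^2 = 6.2305
lambda*||prox|| = 13.0599
Total = 19.2905


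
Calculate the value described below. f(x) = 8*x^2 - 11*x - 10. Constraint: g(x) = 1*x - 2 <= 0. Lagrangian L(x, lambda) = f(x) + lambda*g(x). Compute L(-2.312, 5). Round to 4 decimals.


Step 1: Evaluate f(x).
f(-2.312) = 8*(-2.312)^2 - 11*(-2.312) - 10 = 58.1948
Step 2: Evaluate g(x).
g(-2.312) = 1*-2.312 - 2 = -4.312
Step 3: Compute Lagrangian.
L = 58.1948 + 5*-4.312 = 36.6348


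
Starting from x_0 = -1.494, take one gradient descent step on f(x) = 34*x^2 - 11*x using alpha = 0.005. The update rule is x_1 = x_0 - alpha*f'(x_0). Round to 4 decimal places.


We compute the gradient at x_0 and apply the update.
f'(x) = 68*x - 11
f'(-1.494) = 68*-1.494 - 11 = -112.592
x_1 = -1.494 - 0.005*-112.592 = -0.931


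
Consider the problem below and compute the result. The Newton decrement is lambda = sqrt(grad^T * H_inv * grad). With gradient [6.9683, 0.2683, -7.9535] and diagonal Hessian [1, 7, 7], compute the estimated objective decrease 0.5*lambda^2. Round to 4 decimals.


Step 1: H is diagonal, so H^(-1) * g = [6.9683, 0.0383, -1.1362].
Step 2: g^T H^(-1) g = sum_i g_i^2 / H_ii
  = (6.9683)^2/1 + (0.2683)^2/7 + (-7.9535)^2/7
  = 48.5572 + 0.0103 + 9.0369 = 57.6044
Step 3: Objective decrease = 0.5 * g^T H^(-1) g = 28.8022


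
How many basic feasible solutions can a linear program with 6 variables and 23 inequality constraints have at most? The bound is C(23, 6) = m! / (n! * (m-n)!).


Each vertex corresponds to some choice of n active constraints out of m, so the number of vertices is at most C(m, n) = m! / (n!(m-n)!).
m = 23, n = 6
Numerator: 23 * 22 * 21 * 20 * 19 * 18
Denominator: 6! = 720
C(23, 6) = 100947


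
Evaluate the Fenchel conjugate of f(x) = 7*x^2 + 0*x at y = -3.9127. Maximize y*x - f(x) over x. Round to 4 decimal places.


f*(y) = sup_x {y*x - a*x^2 - b*x} = sup_x {(y-b)*x - a*x^2}
FOC: (y - b) - 2a*x = 0 => x* = (y - b)/(2a)
x* = (-3.9127 - 0)/(2*7) = -0.2795
f*(-3.9127) = (y-b)^2/(4a) = (-3.9127 - 0)^2/(4*7)
= 15.3092/28 = 0.5468


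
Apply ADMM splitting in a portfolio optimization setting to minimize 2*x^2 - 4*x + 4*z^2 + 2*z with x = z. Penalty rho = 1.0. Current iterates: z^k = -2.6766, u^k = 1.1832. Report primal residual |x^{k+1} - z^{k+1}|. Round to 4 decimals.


ADMM iteration with rho = 1.0, z^k = -2.6766, u^k = 1.1832
Step 1: x-update.
Minimize 2*x^2 - 4*x + (1.0/2)*(x + 2.6766 + 1.1832)^2
FOC: (2*2 + 1.0)*x = 4 + 1.0*(-2.6766 - 1.1832)
x^{k+1} = 0.028
Step 2: z-update.
Minimize 4*z^2 + 2*z + (1.0/2)*(0.028 - z + 1.1832)^2
FOC: (2*4 + 1.0)*z = -2 + 1.0*(0.028 + 1.1832)
z^{k+1} = -0.0876
Step 3: u-update.
u^{k+1} = 1.1832 + 0.028 + 0.0876 = 1.2989
Step 4: Primal residual = |0.028 + 0.0876| = 0.1157


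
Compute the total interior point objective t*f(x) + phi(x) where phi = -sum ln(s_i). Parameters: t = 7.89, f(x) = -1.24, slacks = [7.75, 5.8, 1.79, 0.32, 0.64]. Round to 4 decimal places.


Step 1: Compute log-barrier.
ln values: [2.0477, 1.7579, 0.5822, -1.1394, -0.4463]
phi = -(2.0477 + 1.7579 + 0.5822 - 1.1394 - 0.4463) = -2.802
Step 2: Compute augmented objective.
t*f(x) = 7.89*-1.24 = -9.7836
Total = -9.7836 - 2.802 = -12.5856


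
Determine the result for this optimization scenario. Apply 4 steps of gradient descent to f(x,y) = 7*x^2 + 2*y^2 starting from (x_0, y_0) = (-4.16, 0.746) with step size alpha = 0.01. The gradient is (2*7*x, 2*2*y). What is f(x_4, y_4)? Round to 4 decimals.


Gradient descent on f(x,y) = 7*x^2 + 2*y^2.
Starting point: (-4.16, 0.746), alpha = 0.01
Step 1: grad_x = 2*7*-4.16 = -58.24, grad_y = 2*2*0.746 = 2.984
  x_1 = -4.16 - 0.01*-58.24 = -3.5776
  y_1 = 0.746 - 0.01*2.984 = 0.7162
Step 2: grad_x = 2*7*-3.5776 = -50.0864, grad_y = 2*2*0.7162 = 2.8646
  x_2 = -3.5776 - 0.01*-50.0864 = -3.0767
  y_2 = 0.7162 - 0.01*2.8646 = 0.6875
Step 3: grad_x = 2*7*-3.0767 = -43.0743, grad_y = 2*2*0.6875 = 2.7501
  x_3 = -3.0767 - 0.01*-43.0743 = -2.646
  y_3 = 0.6875 - 0.01*2.7501 = 0.66
Step 4: grad_x = 2*7*-2.646 = -37.0439, grad_y = 2*2*0.66 = 2.6401
  x_4 = -2.646 - 0.01*-37.0439 = -2.2756
  y_4 = 0.66 - 0.01*2.6401 = 0.6336
f(-2.2756, 0.6336) = 7*(-2.2756)^2 + 2*0.6336^2 = 37.05


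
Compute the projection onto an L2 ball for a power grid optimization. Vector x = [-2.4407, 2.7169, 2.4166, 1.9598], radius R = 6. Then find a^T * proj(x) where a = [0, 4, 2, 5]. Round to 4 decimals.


Step 1: Compute ||x|| (intermediates to 6 decimals).
||x|| = sqrt((-2.4407)^2 + 2.7169^2 + 2.4166^2 + 1.9598^2) = 4.797847
Step 2: Project.
Since ||x|| <= R, proj = x (no scaling needed).
proj(x) = [-2.4407, 2.7169, 2.4166, 1.9598]
Step 3: Dot product.
a^T * proj(x) = 0*(-2.4407) + 4*2.7169 + 2*2.4166 + 5*1.9598 = 25.4998


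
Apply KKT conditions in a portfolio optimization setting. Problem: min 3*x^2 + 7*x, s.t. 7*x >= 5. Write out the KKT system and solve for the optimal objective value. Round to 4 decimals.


Step 1: Try lambda = 0 (constraint inactive).
x_unc = -7/(2*3) = -1.1667
Check: 7*-1.1667 = -8.1669 < 5 -- violated!
Step 2: Constraint must be active: 7*x = 5
x* = 5/7 = 0.7143 (rounded; the exact value 5/7 is used below)
lambda = (2*3*(5/7) + 7)/7 = 1.6122
Step 3: Compute optimal value.
f(x*) = 3*(5/7)^2 + 7*(5/7) = 6.5306


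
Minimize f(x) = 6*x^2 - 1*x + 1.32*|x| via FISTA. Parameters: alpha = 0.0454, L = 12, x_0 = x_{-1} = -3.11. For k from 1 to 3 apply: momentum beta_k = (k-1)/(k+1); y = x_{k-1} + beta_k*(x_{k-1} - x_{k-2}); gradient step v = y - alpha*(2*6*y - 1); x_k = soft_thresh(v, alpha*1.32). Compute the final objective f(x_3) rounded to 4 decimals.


FISTA on f(x) = 6*x^2 - 1*x + 1.32*|x|
L = 12, alpha = 0.0454
Iteration 1: beta = 0.0, y = -3.11 + 0.0*(-3.11 + 3.11) = -3.11
  grad(y) = -38.32, v = y - alpha*grad = -1.3703
  prox(v) = soft_thresh(-1.3703, 0.0599) = -1.3103
Iteration 2: beta = 0.3333, y = -1.3103 + 0.3333*(-1.3103 + 3.11) = -0.7105
  grad(y) = -9.5255, v = y - alpha*grad = -0.278
  prox(v) = soft_thresh(-0.278, 0.0599) = -0.2181
Iteration 3: beta = 0.5, y = -0.2181 + 0.5*(-0.2181 + 1.3103) = 0.3281
  grad(y) = 2.9368, v = y - alpha*grad = 0.1947
  prox(v) = soft_thresh(0.1947, 0.0599) = 0.1348
f(x_3) = 6*0.1348^2 - 1*0.1348 + 1.32*|0.1348| = 0.1522


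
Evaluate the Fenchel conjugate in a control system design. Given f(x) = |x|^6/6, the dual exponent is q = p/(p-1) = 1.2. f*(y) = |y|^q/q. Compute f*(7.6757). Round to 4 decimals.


The conjugate exponent q satisfies 1/p + 1/q = 1.
p = 6, so q = 6/(6 - 1) = 1.2
|y|^q = 7.6757^1.2 = 11.5383
f*(7.6757) = 11.5383 / 1.2 = 9.6152


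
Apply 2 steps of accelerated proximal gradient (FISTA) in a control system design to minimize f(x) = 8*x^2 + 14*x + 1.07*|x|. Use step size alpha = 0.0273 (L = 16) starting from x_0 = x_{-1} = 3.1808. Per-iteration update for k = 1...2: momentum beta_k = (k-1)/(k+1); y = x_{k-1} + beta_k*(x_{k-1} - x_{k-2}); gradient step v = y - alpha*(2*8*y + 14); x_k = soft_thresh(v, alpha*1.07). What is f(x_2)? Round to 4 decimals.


FISTA on f(x) = 8*x^2 + 14*x + 1.07*|x|
L = 16, alpha = 0.0273
Iteration 1: beta = 0.0, y = 3.1808 + 0.0*(3.1808 - 3.1808) = 3.1808
  grad(y) = 64.8928, v = y - alpha*grad = 1.4092
  prox(v) = soft_thresh(1.4092, 0.0292) = 1.38
Iteration 2: beta = 0.3333, y = 1.38 + 0.3333*(1.38 - 3.1808) = 0.7798
  grad(y) = 26.4761, v = y - alpha*grad = 0.057
  prox(v) = soft_thresh(0.057, 0.0292) = 0.0277
f(x_2) = 8*0.0277^2 + 14*0.0277 + 1.07*|0.0277| = 0.4243


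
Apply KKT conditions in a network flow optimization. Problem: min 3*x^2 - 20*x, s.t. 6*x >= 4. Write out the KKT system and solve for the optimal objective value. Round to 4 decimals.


Step 1: Try lambda = 0 (constraint inactive).
Stationarity: 2*3*x - 20 = 0
x* = 20/(2*3) = 10/3 = 3.3333 (rounded; the exact value 10/3 is used below)
Check constraint: 6*3.3333 = 19.9998 >= 4 -- satisfied.
Step 2: Compute optimal value.
f(x*) = 3*(10/3)^2 - 20*(10/3) = -33.3333


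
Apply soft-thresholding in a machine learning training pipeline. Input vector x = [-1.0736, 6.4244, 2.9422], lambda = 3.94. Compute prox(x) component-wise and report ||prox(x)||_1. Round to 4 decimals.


Soft-thresholding with lambda = 3.94:
prox(-1.0736) = sign(-1.0736)*max(|-1.0736| - 3.94, 0) = 0.0
prox(6.4244) = sign(6.4244)*max(|6.4244| - 3.94, 0) = 2.4844
prox(2.9422) = sign(2.9422)*max(|2.9422| - 3.94, 0) = 0.0
prox(x) = [0.0, 2.4844, 0.0]
||prox(x)||_1 = 0.0 + 2.4844 + 0.0 = 2.4844


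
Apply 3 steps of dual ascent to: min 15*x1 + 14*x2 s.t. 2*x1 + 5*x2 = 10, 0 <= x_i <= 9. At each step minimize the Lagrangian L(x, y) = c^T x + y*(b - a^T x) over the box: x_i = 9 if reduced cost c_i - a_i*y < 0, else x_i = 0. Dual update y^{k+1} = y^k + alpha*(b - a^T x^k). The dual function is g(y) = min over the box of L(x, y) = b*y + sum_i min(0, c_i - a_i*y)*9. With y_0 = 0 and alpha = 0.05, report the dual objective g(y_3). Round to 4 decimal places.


Dual ascent for LP: min 15*x1 + 14*x2, 2*x1 + 5*x2 = 10, 0 <= x_i <= 9
Step 1: y^k = 0.0, reduced costs: (15.0, 14.0)
  x^k = (0.0, 0.0), subgradient = b - a^T x = 10.0
  y^{k+1} = 0.0 + 0.05*10.0 = 0.5
Step 2: y^k = 0.5, reduced costs: (14.0, 11.5)
  x^k = (0.0, 0.0), subgradient = b - a^T x = 10.0
  y^{k+1} = 0.5 + 0.05*10.0 = 1.0
Step 3: y^k = 1.0, reduced costs: (13.0, 9.0)
  x^k = (0.0, 0.0), subgradient = b - a^T x = 10.0
  y^{k+1} = 1.0 + 0.05*10.0 = 1.5
Dual objective at y_3 = 1.5: reduced costs (12.0, 6.5), box minimizer x = (0.0, 0.0)
g(y_3) = b*y + (c1 - a1*y)*x1 + (c2 - a2*y)*x2 = 10*1.5 + 12.0*0.0 + 6.5*0.0 = 15.0 + 0.0 + 0.0 = 15.0


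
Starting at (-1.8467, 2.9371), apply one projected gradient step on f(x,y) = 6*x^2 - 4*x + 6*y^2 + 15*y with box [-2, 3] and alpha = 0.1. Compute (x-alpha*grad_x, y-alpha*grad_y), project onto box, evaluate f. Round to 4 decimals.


Step 1: Compute gradient at (-1.8467, 2.9371).
grad_x = 2*6*-1.8467 - 4 = -26.1604
grad_y = 2*6*2.9371 + 15 = 50.2452
Step 2: Gradient step.
x_raw = -1.8467 - 0.1*-26.1604 = 0.7693
y_raw = 2.9371 - 0.1*50.2452 = -2.0874
Step 3: Project onto [-2, 3].
x_proj = clip(0.7693) = 0.7693
y_proj = clip(-2.0874) = -2.0
Step 4: Evaluate f.
f(0.7693, -2.0) = -5.5261


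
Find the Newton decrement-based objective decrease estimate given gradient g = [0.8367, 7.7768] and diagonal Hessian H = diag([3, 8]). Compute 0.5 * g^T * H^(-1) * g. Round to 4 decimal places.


Step 1: H is diagonal, so H^(-1) * g = [0.2789, 0.9721].
Step 2: g^T H^(-1) g = sum_i g_i^2 / H_ii
  = (0.8367)^2/3 + (7.7768)^2/8
  = 0.2334 + 7.5598 = 7.7932
Step 3: Objective decrease = 0.5 * g^T H^(-1) g = 3.8966


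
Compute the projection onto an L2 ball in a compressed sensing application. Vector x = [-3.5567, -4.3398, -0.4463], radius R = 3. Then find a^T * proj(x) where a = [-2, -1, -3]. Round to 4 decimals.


Step 1: Compute ||x|| (intermediates to 6 decimals).
||x|| = sqrt((-3.5567)^2 + (-4.3398)^2 + (-0.4463)^2) = 5.62878
Step 2: Project.
Since ||x|| > R, scale = R/||x|| = 3/5.62878 = 0.532975, proj(x) = scale * x
proj(x) = [-1.895632, -2.313005, -0.237867]
Step 3: Dot product.
a^T * proj(x) = -2*(-1.895632) - 1*(-2.313005) - 3*(-0.237867) = 6.8179


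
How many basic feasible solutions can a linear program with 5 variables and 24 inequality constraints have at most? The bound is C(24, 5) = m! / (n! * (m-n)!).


Each vertex corresponds to some choice of n active constraints out of m, so the number of vertices is at most C(m, n) = m! / (n!(m-n)!).
m = 24, n = 5
Numerator: 24 * 23 * 22 * 21 * 20
Denominator: 5! = 120
C(24, 5) = 42504


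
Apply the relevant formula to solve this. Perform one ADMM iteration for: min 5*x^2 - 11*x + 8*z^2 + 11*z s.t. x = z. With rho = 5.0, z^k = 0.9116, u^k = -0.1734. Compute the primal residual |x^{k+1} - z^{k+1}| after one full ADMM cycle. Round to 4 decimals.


ADMM iteration with rho = 5.0, z^k = 0.9116, u^k = -0.1734
Step 1: x-update.
Minimize 5*x^2 - 11*x + (5.0/2)*(x - 0.9116 - 0.1734)^2
FOC: (2*5 + 5.0)*x = 11 + 5.0*(0.9116 + 0.1734)
x^{k+1} = 1.095
Step 2: z-update.
Minimize 8*z^2 + 11*z + (5.0/2)*(1.095 - z - 0.1734)^2
FOC: (2*8 + 5.0)*z = -11 + 5.0*(1.095 - 0.1734)
z^{k+1} = -0.3044
Step 3: u-update.
u^{k+1} = -0.1734 + 1.095 + 0.3044 = 1.226
Step 4: Primal residual = |1.095 + 0.3044| = 1.3994


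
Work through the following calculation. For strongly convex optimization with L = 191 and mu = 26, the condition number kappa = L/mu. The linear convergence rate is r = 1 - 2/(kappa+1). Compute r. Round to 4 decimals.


Step 1: Compute the condition number.
kappa = L/mu = 191/26 = 7.3462
Step 2: Compute the convergence rate.
r = 1 - 2/(kappa + 1) = 1 - 2*mu/(L + mu) = (L - mu)/(L + mu) = 165/217 = 0.7604


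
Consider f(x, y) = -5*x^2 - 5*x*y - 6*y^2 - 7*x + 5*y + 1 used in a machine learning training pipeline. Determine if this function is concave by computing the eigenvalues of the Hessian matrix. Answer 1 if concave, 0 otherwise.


The Hessian of f(x,y) = -5*x^2 - 5*x*y - 6*y^2 - 7*x + 5*y + 1 is:
H = [[-10, -5], [-5, -12]]
Trace = -10 - 12 = -22
Determinant = -10*-12 - (-5)^2 = 95
Discriminant = (-22)^2 - 4*95 = 104.0
Eigenvalues: lambda_1 = -16.099, lambda_2 = -5.901
The function is concave.

1


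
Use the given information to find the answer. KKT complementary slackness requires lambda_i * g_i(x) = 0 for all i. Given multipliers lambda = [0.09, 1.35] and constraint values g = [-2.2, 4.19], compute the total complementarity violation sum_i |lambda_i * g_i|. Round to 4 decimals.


KKT complementary slackness check:
lambda_1 * g_1 = 0.09 * -2.2 = -0.198
lambda_2 * g_2 = 1.35 * 4.19 = 5.6565
Total violation = 0.198 + 5.6565 = 5.8545
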